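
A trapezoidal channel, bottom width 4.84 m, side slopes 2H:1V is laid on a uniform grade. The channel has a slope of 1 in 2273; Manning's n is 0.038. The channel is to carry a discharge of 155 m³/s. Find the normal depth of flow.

Manning's equation rearranged: A R^(2/3) = nQ / (1·√S) = 0.038 × 155 / (√0.0004399) = 280.8.
At y = 5.5 m: A R^(2/3) = 179.6 — short.
At y = 8.31 m: A R^(2/3) = 467.6 — over.
At y = 6.68 m: A R^(2/3) = 280.4 — close enough.

y_n = 6.68 m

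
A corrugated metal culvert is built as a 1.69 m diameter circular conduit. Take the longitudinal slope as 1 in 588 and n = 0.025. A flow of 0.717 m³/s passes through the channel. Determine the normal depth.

Manning's equation rearranged: A R^(2/3) = nQ / (1·√S) = 0.025 × 0.717 / (√0.001701) = 0.4347.
Try y = 0.75 m: A R^(2/3) = 0.5133 — too large.
Try y = 0.684 m: A R^(2/3) = 0.4349 — close enough.

y_n = 0.684 m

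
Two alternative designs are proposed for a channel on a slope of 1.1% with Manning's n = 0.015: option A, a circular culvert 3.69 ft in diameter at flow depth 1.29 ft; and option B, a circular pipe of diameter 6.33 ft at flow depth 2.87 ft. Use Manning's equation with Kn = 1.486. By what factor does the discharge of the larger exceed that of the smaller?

6.78

Channel A: For a circular section of diameter D = 3.69 ft at depth y = 1.29 ft, the central angle is θ = 2 arccos(1 − 2y/D) = 2.531 rad. Then A = (D²/8)(θ − sin θ) = 3.33 ft² and P = Dθ/2 = 4.669 ft. Hydraulic radius R = A/P = 3.33/4.669 = 0.7133 ft. Q_A = (1.486/0.015)·3.33·0.7133^(2/3)·√0.011 = 27.63 ft³/s.
Channel B: For a circular section of diameter D = 6.33 ft at depth y = 2.87 ft, the central angle is θ = 2 arccos(1 − 2y/D) = 2.955 rad. Then A = (D²/8)(θ − sin θ) = 13.87 ft² and P = Dθ/2 = 9.352 ft. Hydraulic radius R = A/P = 13.87/9.352 = 1.483 ft. Q_B = (1.486/0.015)·13.87·1.483^(2/3)·√0.011 = 187.4 ft³/s.
The larger discharge is 187.4 ft³/s and the smaller is 27.63 ft³/s; the ratio is 6.78.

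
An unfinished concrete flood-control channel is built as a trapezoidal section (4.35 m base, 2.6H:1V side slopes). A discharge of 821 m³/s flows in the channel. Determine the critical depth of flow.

y_c = 6.49 m

At critical depth, Q² T / (g A³) = 1, i.e. A³/T = Q²/g = 821²/9.81 = 68710.
Try y = 5.73 m: A³/T = 39290 — short.
Try y = 8.26 m: A³/T = 205200 — over.
Try y = 6.49 m: A³/T = 68600 — ≈ 68710.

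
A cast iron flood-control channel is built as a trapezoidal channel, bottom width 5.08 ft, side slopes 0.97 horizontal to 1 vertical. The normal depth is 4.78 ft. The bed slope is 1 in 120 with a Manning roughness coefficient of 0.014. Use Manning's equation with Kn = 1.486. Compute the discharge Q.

Q = 834 ft³/s

With bottom width b = 5.08 ft and side slope z = 0.97: A = (b + zy)y = (5.08 + 0.97×4.78)×4.78 = 46.45 ft²; P = b + 2y√(1+z²) = 5.08 + 2×4.78×1.393 = 18.4 ft.
Hydraulic radius R = A/P = 46.45/18.4 = 2.524 ft.
Manning's equation: Q = (1.486/n) A R^(2/3) S^(1/2) = (1.486/0.014) × 46.45 × 2.524^(2/3) × 0.008333^(1/2) = 834 ft³/s.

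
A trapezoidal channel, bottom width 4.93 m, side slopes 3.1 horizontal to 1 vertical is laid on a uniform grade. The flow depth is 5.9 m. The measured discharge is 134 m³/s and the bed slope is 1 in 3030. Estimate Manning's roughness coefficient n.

n = 0.04

With bottom width b = 4.93 m and side slope z = 3.1: A = (b + zy)y = (4.93 + 3.1×5.9)×5.9 = 137 m²; P = b + 2y√(1+z²) = 4.93 + 2×5.9×3.257 = 43.37 m.
Hydraulic radius R = A/P = 137/43.37 = 3.159 m.
Rearranging Manning's equation: n = (1/Q) A R^(2/3) S^(1/2) = (1/134) × 137 × 3.159^(2/3) × √0.00033 = 0.04.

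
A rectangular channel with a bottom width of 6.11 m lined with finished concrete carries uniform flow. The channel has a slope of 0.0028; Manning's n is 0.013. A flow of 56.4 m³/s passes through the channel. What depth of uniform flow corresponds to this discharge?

Manning's equation rearranged: A R^(2/3) = nQ / (1·√S) = 0.013 × 56.4 / (√0.0028) = 13.86.
Trying y = 1.5 m: A R^(2/3) = 9.202 — short.
Trying y = 2 m: A R^(2/3) = 13.87 — ≈ 13.86.

y_n = 2 m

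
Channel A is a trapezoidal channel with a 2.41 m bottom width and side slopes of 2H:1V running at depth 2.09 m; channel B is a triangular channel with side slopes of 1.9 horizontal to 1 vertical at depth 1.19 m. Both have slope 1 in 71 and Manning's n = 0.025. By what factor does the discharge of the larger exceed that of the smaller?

Channel A: With bottom width b = 2.41 m and side slope z = 2: A = (b + zy)y = (2.41 + 2×2.09)×2.09 = 13.77 m²; P = b + 2y√(1+z²) = 2.41 + 2×2.09×2.236 = 11.76 m. Hydraulic radius R = A/P = 13.77/11.76 = 1.172 m. Q_A = (1/0.025)·13.77·1.172^(2/3)·√0.01408 = 72.66 m³/s.
Channel B: For a triangular section with side slope z = 1.9: A = zy² = 1.9×1.19² = 2.691 m²; P = 2y√(1+z²) = 2×1.19×2.147 = 5.11 m. Hydraulic radius R = A/P = 2.691/5.11 = 0.5265 m. Q_B = (1/0.025)·2.691·0.5265^(2/3)·√0.01408 = 8.328 m³/s.
The larger discharge is 72.66 m³/s and the smaller is 8.328 m³/s; the ratio is 8.72.

8.72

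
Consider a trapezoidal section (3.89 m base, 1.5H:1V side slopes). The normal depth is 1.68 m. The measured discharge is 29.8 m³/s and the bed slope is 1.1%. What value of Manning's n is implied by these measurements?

With bottom width b = 3.89 m and side slope z = 1.5: A = (b + zy)y = (3.89 + 1.5×1.68)×1.68 = 10.77 m²; P = b + 2y√(1+z²) = 3.89 + 2×1.68×1.803 = 9.947 m.
Hydraulic radius R = A/P = 10.77/9.947 = 1.083 m.
Rearranging Manning's equation: n = (1/Q) A R^(2/3) S^(1/2) = (1/29.8) × 10.77 × 1.083^(2/3) × √0.011 = 0.04.

n = 0.04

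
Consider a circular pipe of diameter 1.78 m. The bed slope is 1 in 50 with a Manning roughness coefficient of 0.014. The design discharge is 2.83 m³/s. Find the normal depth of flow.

y_n = 0.53 m

Manning's equation rearranged: A R^(2/3) = nQ / (1·√S) = 0.014 × 2.83 / (√0.02) = 0.2802.
At y = 0.609 m: A R^(2/3) = 0.3654 — high.
At y = 0.423 m: A R^(2/3) = 0.1796 — low.
At y = 0.53 m: A R^(2/3) = 0.2799 — close enough.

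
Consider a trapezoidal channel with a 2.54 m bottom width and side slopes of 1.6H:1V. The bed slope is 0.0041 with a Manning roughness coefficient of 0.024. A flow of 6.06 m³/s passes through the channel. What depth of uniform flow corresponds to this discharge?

Manning's equation rearranged: A R^(2/3) = nQ / (1·√S) = 0.024 × 6.06 / (√0.0041) = 2.271.
Try y = 1.07 m: A R^(2/3) = 3.558 — too large.
Try y = 0.657 m: A R^(2/3) = 1.426 — too small.
Try y = 0.845 m: A R^(2/3) = 2.272 — matches.

y_n = 0.845 m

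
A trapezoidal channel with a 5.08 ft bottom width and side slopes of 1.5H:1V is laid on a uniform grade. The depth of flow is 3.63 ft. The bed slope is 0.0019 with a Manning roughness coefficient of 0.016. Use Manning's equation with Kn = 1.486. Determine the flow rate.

Q = 254 ft³/s

With bottom width b = 5.08 ft and side slope z = 1.5: A = (b + zy)y = (5.08 + 1.5×3.63)×3.63 = 38.21 ft²; P = b + 2y√(1+z²) = 5.08 + 2×3.63×1.803 = 18.17 ft.
Hydraulic radius R = A/P = 38.21/18.17 = 2.103 ft.
Manning's equation: Q = (1.486/n) A R^(2/3) S^(1/2) = (1.486/0.016) × 38.21 × 2.103^(2/3) × 0.0019^(1/2) = 254 ft³/s.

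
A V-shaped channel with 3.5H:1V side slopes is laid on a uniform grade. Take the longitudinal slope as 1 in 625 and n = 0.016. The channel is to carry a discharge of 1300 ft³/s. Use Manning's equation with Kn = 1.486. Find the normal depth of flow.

Manning's equation rearranged: A R^(2/3) = nQ / (1.486·√S) = 0.016 × 1300 / (1.486 × √0.0016) = 349.9.
Try y = 4.98 ft: A R^(2/3) = 155.3 — short.
Try y = 7.6 ft: A R^(2/3) = 479.6 — over.
Try y = 6.75 ft: A R^(2/3) = 349.5 — ≈ 349.9.

y_n = 6.75 ft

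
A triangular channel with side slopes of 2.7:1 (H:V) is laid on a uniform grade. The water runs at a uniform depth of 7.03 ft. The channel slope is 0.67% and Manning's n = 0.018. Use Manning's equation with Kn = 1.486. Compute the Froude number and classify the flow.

For a triangular section with side slope z = 2.7: A = zy² = 2.7×7.03² = 133.4 ft²; P = 2y√(1+z²) = 2×7.03×2.879 = 40.48 ft.
Hydraulic radius R = A/P = 133.4/40.48 = 3.296 ft.
V = (1.486/n) R^(2/3) √S = (1.486/0.018) × 3.296^(2/3) × √0.0067 = 14.97 ft/s. Hydraulic depth D_h = A/T = 133.4/37.96 = 3.515 ft.
Froude number Fr = V/√(g·D_h) = 14.97/√(32.2×3.515) = 1.41, which is greater than 1, so the flow is supercritical.

supercritical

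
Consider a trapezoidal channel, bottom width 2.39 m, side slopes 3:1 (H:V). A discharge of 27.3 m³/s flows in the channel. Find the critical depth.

At critical depth, Q² T / (g A³) = 1, i.e. A³/T = Q²/g = 27.3²/9.81 = 75.97.
At y = 1.17 m: A³/T = 34.96 — short.
At y = 1.41 m: A³/T = 74.96 — ≈ 75.97.

y_c = 1.41 m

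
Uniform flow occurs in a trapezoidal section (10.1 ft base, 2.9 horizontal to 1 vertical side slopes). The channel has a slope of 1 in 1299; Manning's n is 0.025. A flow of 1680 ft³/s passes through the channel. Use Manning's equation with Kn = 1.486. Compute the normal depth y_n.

y_n = 9.27 ft

Manning's equation rearranged: A R^(2/3) = nQ / (1.486·√S) = 0.025 × 1680 / (1.486 × √0.0007698) = 1019.
Trying y = 6.63 ft: A R^(2/3) = 475.9 — short.
Trying y = 10.4 ft: A R^(2/3) = 1331 — over.
Trying y = 9.27 ft: A R^(2/3) = 1018 — matches.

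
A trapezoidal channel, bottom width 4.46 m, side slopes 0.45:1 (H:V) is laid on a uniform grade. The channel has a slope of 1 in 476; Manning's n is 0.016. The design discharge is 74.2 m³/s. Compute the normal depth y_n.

Manning's equation rearranged: A R^(2/3) = nQ / (1·√S) = 0.016 × 74.2 / (√0.002101) = 25.9.
At y = 3.88 m: A R^(2/3) = 36.37 — high.
At y = 2.44 m: A R^(2/3) = 16.83 — low.
At y = 3.17 m: A R^(2/3) = 25.9 — matches.

y_n = 3.17 m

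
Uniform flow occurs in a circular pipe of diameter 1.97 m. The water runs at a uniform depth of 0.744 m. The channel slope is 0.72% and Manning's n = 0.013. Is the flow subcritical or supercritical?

For a circular section of diameter D = 1.97 m at depth y = 0.744 m, the central angle is θ = 2 arccos(1 − 2y/D) = 2.647 rad. Then A = (D²/8)(θ − sin θ) = 1.054 m² and P = Dθ/2 = 2.608 m.
Hydraulic radius R = A/P = 1.054/2.608 = 0.4042 m.
V = (1/n) R^(2/3) √S = (1/0.013) × 0.4042^(2/3) × √0.0072 = 3.568 m/s. Hydraulic depth D_h = A/T = 1.054/1.91 = 0.5518 m.
Froude number Fr = V/√(g·D_h) = 3.568/√(9.81×0.5518) = 1.53, which is greater than 1, so the flow is supercritical.

supercritical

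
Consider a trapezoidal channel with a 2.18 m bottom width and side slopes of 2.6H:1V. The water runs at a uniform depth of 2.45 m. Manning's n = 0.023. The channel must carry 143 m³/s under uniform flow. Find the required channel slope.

With bottom width b = 2.18 m and side slope z = 2.6: A = (b + zy)y = (2.18 + 2.6×2.45)×2.45 = 20.95 m²; P = b + 2y√(1+z²) = 2.18 + 2×2.45×2.786 = 15.83 m.
Hydraulic radius R = A/P = 20.95/15.83 = 1.323 m.
From Manning's equation, S = [nQ / (1 A R^(2/3))]² = [0.023 × 143 / (1 × 20.95 × 1.323^(2/3))]² = 0.017.

S = 0.017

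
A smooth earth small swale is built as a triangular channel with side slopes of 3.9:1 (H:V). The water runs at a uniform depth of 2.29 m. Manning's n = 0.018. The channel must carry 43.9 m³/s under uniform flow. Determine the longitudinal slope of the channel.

For a triangular section with side slope z = 3.9: A = zy² = 3.9×2.29² = 20.45 m²; P = 2y√(1+z²) = 2×2.29×4.026 = 18.44 m.
Hydraulic radius R = A/P = 20.45/18.44 = 1.109 m.
From Manning's equation, S = [nQ / (1 A R^(2/3))]² = [0.018 × 43.9 / (1 × 20.45 × 1.109^(2/3))]² = 0.0013.

S = 0.0013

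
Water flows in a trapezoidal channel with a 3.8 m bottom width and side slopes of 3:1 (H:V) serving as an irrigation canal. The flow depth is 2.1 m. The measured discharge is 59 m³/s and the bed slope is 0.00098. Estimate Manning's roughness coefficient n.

n = 0.013

With bottom width b = 3.8 m and side slope z = 3: A = (b + zy)y = (3.8 + 3×2.1)×2.1 = 21.21 m²; P = b + 2y√(1+z²) = 3.8 + 2×2.1×3.162 = 17.08 m.
Hydraulic radius R = A/P = 21.21/17.08 = 1.242 m.
Rearranging Manning's equation: n = (1/Q) A R^(2/3) S^(1/2) = (1/59) × 21.21 × 1.242^(2/3) × √0.00098 = 0.013.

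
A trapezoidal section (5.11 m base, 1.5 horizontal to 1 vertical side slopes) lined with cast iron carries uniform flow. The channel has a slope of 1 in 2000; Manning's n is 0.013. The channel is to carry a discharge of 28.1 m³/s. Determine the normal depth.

Manning's equation rearranged: A R^(2/3) = nQ / (1·√S) = 0.013 × 28.1 / (√0.0005) = 16.34.
Trying y = 1.51 m: A R^(2/3) = 11.54 — short.
Trying y = 2.16 m: A R^(2/3) = 22.55 — over.
Trying y = 1.82 m: A R^(2/3) = 16.31 — close enough.

y_n = 1.82 m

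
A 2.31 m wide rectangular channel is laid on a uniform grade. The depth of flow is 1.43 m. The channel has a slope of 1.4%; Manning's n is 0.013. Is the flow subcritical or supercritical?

supercritical

Flow area A = b·y = 2.31 × 1.43 = 3.303 m². Wetted perimeter P = b + 2y = 2.31 + 2×1.43 = 5.17 m.
Hydraulic radius R = A/P = 3.303/5.17 = 0.6389 m.
V = (1/n) R^(2/3) √S = (1/0.013) × 0.6389^(2/3) × √0.014 = 6.752 m/s. Hydraulic depth D_h = A/T = 3.303/2.31 = 1.43 m.
Froude number Fr = V/√(g·D_h) = 6.752/√(9.81×1.43) = 1.8, which is greater than 1, so the flow is supercritical.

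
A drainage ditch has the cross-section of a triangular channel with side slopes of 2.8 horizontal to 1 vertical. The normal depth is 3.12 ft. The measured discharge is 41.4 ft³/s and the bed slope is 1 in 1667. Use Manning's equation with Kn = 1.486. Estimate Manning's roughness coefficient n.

For a triangular section with side slope z = 2.8: A = zy² = 2.8×3.12² = 27.26 ft²; P = 2y√(1+z²) = 2×3.12×2.973 = 18.55 ft.
Hydraulic radius R = A/P = 27.26/18.55 = 1.469 ft.
Rearranging Manning's equation: n = (1.486/Q) A R^(2/3) S^(1/2) = (1.486/41.4) × 27.26 × 1.469^(2/3) × √0.0005999 = 0.031.

n = 0.031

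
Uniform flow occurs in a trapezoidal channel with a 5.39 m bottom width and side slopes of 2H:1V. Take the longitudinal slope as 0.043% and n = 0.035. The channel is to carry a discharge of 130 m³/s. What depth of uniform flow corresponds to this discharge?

y_n = 5.89 m

Manning's equation rearranged: A R^(2/3) = nQ / (1·√S) = 0.035 × 130 / (√0.00043) = 219.4.
Try y = 7.53 m: A R^(2/3) = 384.3 — too large.
Try y = 5.89 m: A R^(2/3) = 219 — matches.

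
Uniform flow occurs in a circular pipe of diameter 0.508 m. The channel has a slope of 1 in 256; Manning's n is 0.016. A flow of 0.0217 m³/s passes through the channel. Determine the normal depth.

Manning's equation rearranged: A R^(2/3) = nQ / (1·√S) = 0.016 × 0.0217 / (√0.003906) = 0.005555.
At y = 0.0971 m: A R^(2/3) = 0.004091 — low.
At y = 0.135 m: A R^(2/3) = 0.007915 — high.
At y = 0.113 m: A R^(2/3) = 0.005557 — close enough.

y_n = 0.113 m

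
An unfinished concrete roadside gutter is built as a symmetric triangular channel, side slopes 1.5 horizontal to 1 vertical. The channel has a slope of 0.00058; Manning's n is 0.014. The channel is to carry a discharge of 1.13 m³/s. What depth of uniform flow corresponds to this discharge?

y_n = 0.914 m

Manning's equation rearranged: A R^(2/3) = nQ / (1·√S) = 0.014 × 1.13 / (√0.00058) = 0.6569.
Try y = 1.16 m: A R^(2/3) = 1.242 — over.
Try y = 0.764 m: A R^(2/3) = 0.4078 — short.
Try y = 0.914 m: A R^(2/3) = 0.6577 — close enough.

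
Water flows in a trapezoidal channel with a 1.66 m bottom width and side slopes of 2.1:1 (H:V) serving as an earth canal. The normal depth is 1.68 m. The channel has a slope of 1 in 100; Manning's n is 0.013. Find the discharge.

With bottom width b = 1.66 m and side slope z = 2.1: A = (b + zy)y = (1.66 + 2.1×1.68)×1.68 = 8.716 m²; P = b + 2y√(1+z²) = 1.66 + 2×1.68×2.326 = 9.475 m.
Hydraulic radius R = A/P = 8.716/9.475 = 0.9199 m.
Manning's equation: Q = (1/n) A R^(2/3) S^(1/2) = (1/0.013) × 8.716 × 0.9199^(2/3) × 0.01^(1/2) = 63.4 m³/s.

Q = 63.4 m³/s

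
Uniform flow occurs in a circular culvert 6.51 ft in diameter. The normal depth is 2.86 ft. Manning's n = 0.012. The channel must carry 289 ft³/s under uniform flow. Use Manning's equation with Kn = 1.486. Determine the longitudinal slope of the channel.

S = 0.0161

For a circular section of diameter D = 6.51 ft at depth y = 2.86 ft, the central angle is θ = 2 arccos(1 − 2y/D) = 2.898 rad. Then A = (D²/8)(θ − sin θ) = 14.08 ft² and P = Dθ/2 = 9.434 ft.
Hydraulic radius R = A/P = 14.08/9.434 = 1.492 ft.
From Manning's equation, S = [nQ / (1.486 A R^(2/3))]² = [0.012 × 289 / (1.486 × 14.08 × 1.492^(2/3))]² = 0.0161.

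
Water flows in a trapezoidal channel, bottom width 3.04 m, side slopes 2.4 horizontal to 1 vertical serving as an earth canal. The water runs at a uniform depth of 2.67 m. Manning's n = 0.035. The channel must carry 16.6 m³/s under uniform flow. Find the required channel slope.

S = 0.000312

With bottom width b = 3.04 m and side slope z = 2.4: A = (b + zy)y = (3.04 + 2.4×2.67)×2.67 = 25.23 m²; P = b + 2y√(1+z²) = 3.04 + 2×2.67×2.6 = 16.92 m.
Hydraulic radius R = A/P = 25.23/16.92 = 1.491 m.
From Manning's equation, S = [nQ / (1 A R^(2/3))]² = [0.035 × 16.6 / (1 × 25.23 × 1.491^(2/3))]² = 0.000312.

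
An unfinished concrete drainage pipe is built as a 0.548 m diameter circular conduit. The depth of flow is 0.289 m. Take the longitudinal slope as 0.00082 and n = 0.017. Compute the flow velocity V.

V = 0.458 m/s

For a circular section of diameter D = 0.548 m at depth y = 0.289 m, the central angle is θ = 2 arccos(1 − 2y/D) = 3.251 rad. Then A = (D²/8)(θ − sin θ) = 0.1261 m² and P = Dθ/2 = 0.8908 m.
Hydraulic radius R = A/P = 0.1261/0.8908 = 0.1416 m.
From Manning's equation, V = (1/n) R^(2/3) S^(1/2) = (1/0.017) × 0.1416^(2/3) × 0.00082^(1/2) = 0.458 m/s.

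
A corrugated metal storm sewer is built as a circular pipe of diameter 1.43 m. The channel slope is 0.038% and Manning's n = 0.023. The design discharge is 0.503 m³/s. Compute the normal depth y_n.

y_n = 0.91 m

Manning's equation rearranged: A R^(2/3) = nQ / (1·√S) = 0.023 × 0.503 / (√0.00038) = 0.5935.
Trying y = 1.04 m: A R^(2/3) = 0.711 — high.
Trying y = 0.815 m: A R^(2/3) = 0.5017 — low.
Trying y = 0.91 m: A R^(2/3) = 0.5935 — matches.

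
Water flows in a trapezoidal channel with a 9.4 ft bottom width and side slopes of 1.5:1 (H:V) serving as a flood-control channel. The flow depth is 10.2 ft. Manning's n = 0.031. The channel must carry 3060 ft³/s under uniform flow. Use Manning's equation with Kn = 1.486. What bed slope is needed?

With bottom width b = 9.4 ft and side slope z = 1.5: A = (b + zy)y = (9.4 + 1.5×10.2)×10.2 = 251.9 ft²; P = b + 2y√(1+z²) = 9.4 + 2×10.2×1.803 = 46.18 ft.
Hydraulic radius R = A/P = 251.9/46.18 = 5.456 ft.
From Manning's equation, S = [nQ / (1.486 A R^(2/3))]² = [0.031 × 3060 / (1.486 × 251.9 × 5.456^(2/3))]² = 0.00668.

S = 0.00668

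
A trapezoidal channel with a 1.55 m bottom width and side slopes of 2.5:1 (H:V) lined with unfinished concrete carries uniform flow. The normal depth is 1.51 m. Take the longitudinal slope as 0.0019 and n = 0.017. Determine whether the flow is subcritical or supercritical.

subcritical

With bottom width b = 1.55 m and side slope z = 2.5: A = (b + zy)y = (1.55 + 2.5×1.51)×1.51 = 8.041 m²; P = b + 2y√(1+z²) = 1.55 + 2×1.51×2.693 = 9.682 m.
Hydraulic radius R = A/P = 8.041/9.682 = 0.8305 m.
V = (1/n) R^(2/3) √S = (1/0.017) × 0.8305^(2/3) × √0.0019 = 2.265 m/s. Hydraulic depth D_h = A/T = 8.041/9.1 = 0.8836 m.
Froude number Fr = V/√(g·D_h) = 2.265/√(9.81×0.8836) = 0.769, which is less than 1, so the flow is subcritical.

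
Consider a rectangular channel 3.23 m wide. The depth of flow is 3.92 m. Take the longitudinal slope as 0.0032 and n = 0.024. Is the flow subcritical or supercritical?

Flow area A = b·y = 3.23 × 3.92 = 12.66 m². Wetted perimeter P = b + 2y = 3.23 + 2×3.92 = 11.07 m.
Hydraulic radius R = A/P = 12.66/11.07 = 1.144 m.
V = (1/n) R^(2/3) √S = (1/0.024) × 1.144^(2/3) × √0.0032 = 2.578 m/s. Hydraulic depth D_h = A/T = 12.66/3.23 = 3.92 m.
Froude number Fr = V/√(g·D_h) = 2.578/√(9.81×3.92) = 0.416, which is less than 1, so the flow is subcritical.

subcritical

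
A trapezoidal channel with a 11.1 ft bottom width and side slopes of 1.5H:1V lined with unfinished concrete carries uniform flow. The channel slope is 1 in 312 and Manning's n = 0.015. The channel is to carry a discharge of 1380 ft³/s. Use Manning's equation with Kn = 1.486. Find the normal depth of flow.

Manning's equation rearranged: A R^(2/3) = nQ / (1.486·√S) = 0.015 × 1380 / (1.486 × √0.003205) = 246.1.
At y = 4.1 ft: A R^(2/3) = 138.2 — low.
At y = 5.54 ft: A R^(2/3) = 246 — ≈ 246.1.

y_n = 5.54 ft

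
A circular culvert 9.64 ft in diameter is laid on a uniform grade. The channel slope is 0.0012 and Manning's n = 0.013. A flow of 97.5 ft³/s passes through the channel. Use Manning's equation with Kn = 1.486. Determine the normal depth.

Manning's equation rearranged: A R^(2/3) = nQ / (1.486·√S) = 0.013 × 97.5 / (1.486 × √0.0012) = 24.62.
At y = 2.19 ft: A R^(2/3) = 14.85 — low.
At y = 3.45 ft: A R^(2/3) = 35.97 — high.
At y = 2.83 ft: A R^(2/3) = 24.64 — close enough.

y_n = 2.83 ft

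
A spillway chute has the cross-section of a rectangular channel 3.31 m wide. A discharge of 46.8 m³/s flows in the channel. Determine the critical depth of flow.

For a rectangular channel, critical depth y_c = (q²/g)^(1/3) where q = Q/b = 46.8/3.31 = 14.14 m²/s.
So y_c = (14.14²/9.81)^(1/3) = 2.73 m.

y_c = 2.73 m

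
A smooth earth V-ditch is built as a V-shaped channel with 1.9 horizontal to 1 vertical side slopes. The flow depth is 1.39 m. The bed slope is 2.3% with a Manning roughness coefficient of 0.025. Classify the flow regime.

supercritical

For a triangular section with side slope z = 1.9: A = zy² = 1.9×1.39² = 3.671 m²; P = 2y√(1+z²) = 2×1.39×2.147 = 5.969 m.
Hydraulic radius R = A/P = 3.671/5.969 = 0.615 m.
V = (1/n) R^(2/3) √S = (1/0.025) × 0.615^(2/3) × √0.023 = 4.387 m/s. Hydraulic depth D_h = A/T = 3.671/5.282 = 0.695 m.
Froude number Fr = V/√(g·D_h) = 4.387/√(9.81×0.695) = 1.68, which is greater than 1, so the flow is supercritical.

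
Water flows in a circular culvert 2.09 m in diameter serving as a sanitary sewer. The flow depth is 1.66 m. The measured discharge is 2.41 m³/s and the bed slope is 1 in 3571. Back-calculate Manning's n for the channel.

For a circular section of diameter D = 2.09 m at depth y = 1.66 m, the central angle is θ = 2 arccos(1 − 2y/D) = 4.4 rad. Then A = (D²/8)(θ − sin θ) = 2.922 m² and P = Dθ/2 = 4.598 m.
Hydraulic radius R = A/P = 2.922/4.598 = 0.6355 m.
Rearranging Manning's equation: n = (1/Q) A R^(2/3) S^(1/2) = (1/2.41) × 2.922 × 0.6355^(2/3) × √0.00028 = 0.015.

n = 0.015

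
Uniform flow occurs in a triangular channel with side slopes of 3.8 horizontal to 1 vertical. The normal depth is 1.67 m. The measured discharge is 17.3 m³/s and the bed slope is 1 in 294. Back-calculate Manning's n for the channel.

For a triangular section with side slope z = 3.8: A = zy² = 3.8×1.67² = 10.6 m²; P = 2y√(1+z²) = 2×1.67×3.929 = 13.12 m.
Hydraulic radius R = A/P = 10.6/13.12 = 0.8075 m.
Rearranging Manning's equation: n = (1/Q) A R^(2/3) S^(1/2) = (1/17.3) × 10.6 × 0.8075^(2/3) × √0.003401 = 0.031.

n = 0.031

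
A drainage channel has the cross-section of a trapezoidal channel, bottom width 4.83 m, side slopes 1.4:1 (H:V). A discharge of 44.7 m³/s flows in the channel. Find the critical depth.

At critical depth, Q² T / (g A³) = 1, i.e. A³/T = Q²/g = 44.7²/9.81 = 203.7.
Trying y = 1.47 m: A³/T = 116 — low.
Trying y = 2.12 m: A³/T = 419.7 — high.
Trying y = 1.73 m: A³/T = 204.1 — ≈ 203.7.

y_c = 1.73 m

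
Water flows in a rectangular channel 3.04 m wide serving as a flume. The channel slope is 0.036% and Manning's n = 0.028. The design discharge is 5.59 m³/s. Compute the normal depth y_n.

y_n = 2.75 m

Manning's equation rearranged: A R^(2/3) = nQ / (1·√S) = 0.028 × 5.59 / (√0.00036) = 8.249.
Try y = 2.11 m: A R^(2/3) = 5.906 — too small.
Try y = 3.24 m: A R^(2/3) = 10.08 — too large.
Try y = 2.75 m: A R^(2/3) = 8.242 — matches.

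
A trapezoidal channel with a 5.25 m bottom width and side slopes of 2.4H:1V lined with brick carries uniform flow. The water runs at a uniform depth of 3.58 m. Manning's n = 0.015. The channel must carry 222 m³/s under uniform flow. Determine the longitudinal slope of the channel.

S = 0.0017

With bottom width b = 5.25 m and side slope z = 2.4: A = (b + zy)y = (5.25 + 2.4×3.58)×3.58 = 49.55 m²; P = b + 2y√(1+z²) = 5.25 + 2×3.58×2.6 = 23.87 m.
Hydraulic radius R = A/P = 49.55/23.87 = 2.076 m.
From Manning's equation, S = [nQ / (1 A R^(2/3))]² = [0.015 × 222 / (1 × 49.55 × 2.076^(2/3))]² = 0.0017.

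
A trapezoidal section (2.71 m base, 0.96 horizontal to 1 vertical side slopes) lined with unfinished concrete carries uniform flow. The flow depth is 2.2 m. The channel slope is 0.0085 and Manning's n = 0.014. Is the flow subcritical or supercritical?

supercritical

With bottom width b = 2.71 m and side slope z = 0.96: A = (b + zy)y = (2.71 + 0.96×2.2)×2.2 = 10.61 m²; P = b + 2y√(1+z²) = 2.71 + 2×2.2×1.386 = 8.809 m.
Hydraulic radius R = A/P = 10.61/8.809 = 1.204 m.
V = (1/n) R^(2/3) √S = (1/0.014) × 1.204^(2/3) × √0.0085 = 7.454 m/s. Hydraulic depth D_h = A/T = 10.61/6.934 = 1.53 m.
Froude number Fr = V/√(g·D_h) = 7.454/√(9.81×1.53) = 1.92, which is greater than 1, so the flow is supercritical.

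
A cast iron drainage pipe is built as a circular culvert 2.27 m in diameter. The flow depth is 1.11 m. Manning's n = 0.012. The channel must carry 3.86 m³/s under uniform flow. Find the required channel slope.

S = 0.0012

For a circular section of diameter D = 2.27 m at depth y = 1.11 m, the central angle is θ = 2 arccos(1 − 2y/D) = 3.098 rad. Then A = (D²/8)(θ − sin θ) = 1.967 m² and P = Dθ/2 = 3.516 m.
Hydraulic radius R = A/P = 1.967/3.516 = 0.5594 m.
From Manning's equation, S = [nQ / (1 A R^(2/3))]² = [0.012 × 3.86 / (1 × 1.967 × 0.5594^(2/3))]² = 0.0012.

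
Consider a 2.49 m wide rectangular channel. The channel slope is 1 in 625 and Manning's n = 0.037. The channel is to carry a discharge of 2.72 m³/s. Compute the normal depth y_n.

y_n = 1.35 m

Manning's equation rearranged: A R^(2/3) = nQ / (1·√S) = 0.037 × 2.72 / (√0.0016) = 2.516.
At y = 1.06 m: A R^(2/3) = 1.82 — short.
At y = 1.48 m: A R^(2/3) = 2.839 — over.
At y = 1.35 m: A R^(2/3) = 2.516 — matches.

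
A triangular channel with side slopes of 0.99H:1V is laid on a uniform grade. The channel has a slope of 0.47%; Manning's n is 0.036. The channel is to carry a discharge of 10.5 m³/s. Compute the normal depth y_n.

y_n = 2.47 m

Manning's equation rearranged: A R^(2/3) = nQ / (1·√S) = 0.036 × 10.5 / (√0.0047) = 5.514.
At y = 1.98 m: A R^(2/3) = 3.05 — low.
At y = 2.47 m: A R^(2/3) = 5.5 — close enough.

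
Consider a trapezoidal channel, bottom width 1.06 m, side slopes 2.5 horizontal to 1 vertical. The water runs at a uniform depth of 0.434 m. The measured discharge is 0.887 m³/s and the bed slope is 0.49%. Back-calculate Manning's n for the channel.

n = 0.031

With bottom width b = 1.06 m and side slope z = 2.5: A = (b + zy)y = (1.06 + 2.5×0.434)×0.434 = 0.9309 m²; P = b + 2y√(1+z²) = 1.06 + 2×0.434×2.693 = 3.397 m.
Hydraulic radius R = A/P = 0.9309/3.397 = 0.274 m.
Rearranging Manning's equation: n = (1/Q) A R^(2/3) S^(1/2) = (1/0.887) × 0.9309 × 0.274^(2/3) × √0.0049 = 0.031.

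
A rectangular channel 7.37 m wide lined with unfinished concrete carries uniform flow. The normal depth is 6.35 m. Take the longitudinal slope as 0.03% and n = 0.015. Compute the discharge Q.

Flow area A = b·y = 7.37 × 6.35 = 46.8 m². Wetted perimeter P = b + 2y = 7.37 + 2×6.35 = 20.07 m.
Hydraulic radius R = A/P = 46.8/20.07 = 2.332 m.
Manning's equation: Q = (1/n) A R^(2/3) S^(1/2) = (1/0.015) × 46.8 × 2.332^(2/3) × 0.0003^(1/2) = 95 m³/s.

Q = 95 m³/s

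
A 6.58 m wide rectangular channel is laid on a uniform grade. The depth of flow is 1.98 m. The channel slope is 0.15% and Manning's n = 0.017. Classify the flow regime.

Flow area A = b·y = 6.58 × 1.98 = 13.03 m². Wetted perimeter P = b + 2y = 6.58 + 2×1.98 = 10.54 m.
Hydraulic radius R = A/P = 13.03/10.54 = 1.236 m.
V = (1/n) R^(2/3) √S = (1/0.017) × 1.236^(2/3) × √0.0015 = 2.624 m/s. Hydraulic depth D_h = A/T = 13.03/6.58 = 1.98 m.
Froude number Fr = V/√(g·D_h) = 2.624/√(9.81×1.98) = 0.595, which is less than 1, so the flow is subcritical.

subcritical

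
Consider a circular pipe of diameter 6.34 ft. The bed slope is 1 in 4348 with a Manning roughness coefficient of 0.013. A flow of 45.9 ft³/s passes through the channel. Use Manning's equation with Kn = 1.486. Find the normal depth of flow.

Manning's equation rearranged: A R^(2/3) = nQ / (1.486·√S) = 0.013 × 45.9 / (1.486 × √0.00023) = 26.48.
Trying y = 4.17 ft: A R^(2/3) = 33.01 — high.
Trying y = 2.5 ft: A R^(2/3) = 14.09 — low.
Trying y = 3.6 ft: A R^(2/3) = 26.46 — matches.

y_n = 3.6 ft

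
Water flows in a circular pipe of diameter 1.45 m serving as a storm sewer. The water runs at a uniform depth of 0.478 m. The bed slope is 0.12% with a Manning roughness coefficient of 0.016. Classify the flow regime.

subcritical

For a circular section of diameter D = 1.45 m at depth y = 0.478 m, the central angle is θ = 2 arccos(1 − 2y/D) = 2.446 rad. Then A = (D²/8)(θ − sin θ) = 0.4746 m² and P = Dθ/2 = 1.774 m.
Hydraulic radius R = A/P = 0.4746/1.774 = 0.2676 m.
V = (1/n) R^(2/3) √S = (1/0.016) × 0.2676^(2/3) × √0.0012 = 0.899 m/s. Hydraulic depth D_h = A/T = 0.4746/1.363 = 0.3481 m.
Froude number Fr = V/√(g·D_h) = 0.899/√(9.81×0.3481) = 0.486, which is less than 1, so the flow is subcritical.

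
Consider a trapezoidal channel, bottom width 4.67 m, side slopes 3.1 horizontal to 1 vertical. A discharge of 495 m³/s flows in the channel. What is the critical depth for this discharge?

y_c = 4.84 m

At critical depth, Q² T / (g A³) = 1, i.e. A³/T = Q²/g = 495²/9.81 = 24980.
Try y = 3.91 m: A³/T = 9788 — low.
Try y = 5.52 m: A³/T = 44690 — high.
Try y = 4.84 m: A³/T = 24900 — close enough.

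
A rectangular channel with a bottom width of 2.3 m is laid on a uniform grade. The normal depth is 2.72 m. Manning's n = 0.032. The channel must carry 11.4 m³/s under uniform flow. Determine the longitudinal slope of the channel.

Flow area A = b·y = 2.3 × 2.72 = 6.256 m². Wetted perimeter P = b + 2y = 2.3 + 2×2.72 = 7.74 m.
Hydraulic radius R = A/P = 6.256/7.74 = 0.8083 m.
From Manning's equation, S = [nQ / (1 A R^(2/3))]² = [0.032 × 11.4 / (1 × 6.256 × 0.8083^(2/3))]² = 0.00452.

S = 0.00452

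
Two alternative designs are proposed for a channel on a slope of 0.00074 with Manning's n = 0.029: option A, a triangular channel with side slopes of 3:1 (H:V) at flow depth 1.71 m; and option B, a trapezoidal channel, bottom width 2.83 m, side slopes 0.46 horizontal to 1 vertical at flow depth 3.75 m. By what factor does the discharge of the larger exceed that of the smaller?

2.99

Channel A: For a triangular section with side slope z = 3: A = zy² = 3×1.71² = 8.772 m²; P = 2y√(1+z²) = 2×1.71×3.162 = 10.81 m. Hydraulic radius R = A/P = 8.772/10.81 = 0.8111 m. Q_A = (1/0.029)·8.772·0.8111^(2/3)·√0.00074 = 7.157 m³/s.
Channel B: With bottom width b = 2.83 m and side slope z = 0.46: A = (b + zy)y = (2.83 + 0.46×3.75)×3.75 = 17.08 m²; P = b + 2y√(1+z²) = 2.83 + 2×3.75×1.101 = 11.09 m. Hydraulic radius R = A/P = 17.08/11.09 = 1.541 m. Q_B = (1/0.029)·17.08·1.541^(2/3)·√0.00074 = 21.38 m³/s.
The larger discharge is 21.38 m³/s and the smaller is 7.157 m³/s; the ratio is 2.99.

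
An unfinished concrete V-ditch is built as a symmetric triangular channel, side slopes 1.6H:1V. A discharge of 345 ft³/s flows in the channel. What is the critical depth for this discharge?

y_c = 4.92 ft

At critical depth, Q² T / (g A³) = 1, i.e. A³/T = Q²/g = 345²/32.2 = 3696.
Trying y = 3.58 ft: A³/T = 752.7 — short.
Trying y = 5.4 ft: A³/T = 5877 — over.
Trying y = 4.92 ft: A³/T = 3690 — ≈ 3696.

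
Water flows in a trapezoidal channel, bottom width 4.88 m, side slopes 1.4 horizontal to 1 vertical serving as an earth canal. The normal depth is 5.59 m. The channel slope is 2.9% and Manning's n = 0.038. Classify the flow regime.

supercritical

With bottom width b = 4.88 m and side slope z = 1.4: A = (b + zy)y = (4.88 + 1.4×5.59)×5.59 = 71.03 m²; P = b + 2y√(1+z²) = 4.88 + 2×5.59×1.72 = 24.11 m.
Hydraulic radius R = A/P = 71.03/24.11 = 2.945 m.
V = (1/n) R^(2/3) √S = (1/0.038) × 2.945^(2/3) × √0.029 = 9.208 m/s. Hydraulic depth D_h = A/T = 71.03/20.53 = 3.459 m.
Froude number Fr = V/√(g·D_h) = 9.208/√(9.81×3.459) = 1.58, which is greater than 1, so the flow is supercritical.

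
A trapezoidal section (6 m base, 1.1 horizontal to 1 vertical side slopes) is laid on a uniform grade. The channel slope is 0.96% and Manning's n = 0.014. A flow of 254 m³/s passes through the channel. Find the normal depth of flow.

Manning's equation rearranged: A R^(2/3) = nQ / (1·√S) = 0.014 × 254 / (√0.0096) = 36.29.
Try y = 3.36 m: A R^(2/3) = 52.36 — too large.
Try y = 2.11 m: A R^(2/3) = 22.29 — too small.
Try y = 2.76 m: A R^(2/3) = 36.29 — matches.

y_n = 2.76 m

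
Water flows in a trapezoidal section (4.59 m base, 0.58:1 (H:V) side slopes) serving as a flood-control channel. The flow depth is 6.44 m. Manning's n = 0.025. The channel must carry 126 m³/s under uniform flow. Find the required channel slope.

S = 0.000895

With bottom width b = 4.59 m and side slope z = 0.58: A = (b + zy)y = (4.59 + 0.58×6.44)×6.44 = 53.61 m²; P = b + 2y√(1+z²) = 4.59 + 2×6.44×1.156 = 19.48 m.
Hydraulic radius R = A/P = 53.61/19.48 = 2.752 m.
From Manning's equation, S = [nQ / (1 A R^(2/3))]² = [0.025 × 126 / (1 × 53.61 × 2.752^(2/3))]² = 0.000895.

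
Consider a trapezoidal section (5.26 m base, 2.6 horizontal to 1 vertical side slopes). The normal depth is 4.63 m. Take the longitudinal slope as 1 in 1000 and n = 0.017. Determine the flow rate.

With bottom width b = 5.26 m and side slope z = 2.6: A = (b + zy)y = (5.26 + 2.6×4.63)×4.63 = 80.09 m²; P = b + 2y√(1+z²) = 5.26 + 2×4.63×2.786 = 31.06 m.
Hydraulic radius R = A/P = 80.09/31.06 = 2.579 m.
Manning's equation: Q = (1/n) A R^(2/3) S^(1/2) = (1/0.017) × 80.09 × 2.579^(2/3) × 0.001^(1/2) = 280 m³/s.

Q = 280 m³/s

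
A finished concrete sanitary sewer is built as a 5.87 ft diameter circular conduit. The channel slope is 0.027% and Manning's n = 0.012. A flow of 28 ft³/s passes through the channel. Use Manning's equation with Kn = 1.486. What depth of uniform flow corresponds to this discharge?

y_n = 2.56 ft

Manning's equation rearranged: A R^(2/3) = nQ / (1.486·√S) = 0.012 × 28 / (1.486 × √0.00027) = 13.76.
Try y = 2.16 ft: A R^(2/3) = 10.09 — too small.
Try y = 2.91 ft: A R^(2/3) = 17.22 — too large.
Try y = 2.56 ft: A R^(2/3) = 13.77 — close enough.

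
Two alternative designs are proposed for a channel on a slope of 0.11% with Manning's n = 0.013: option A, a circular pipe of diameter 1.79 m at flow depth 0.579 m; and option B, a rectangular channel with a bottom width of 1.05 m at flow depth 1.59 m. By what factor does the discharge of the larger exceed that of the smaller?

2.7

Channel A: For a circular section of diameter D = 1.79 m at depth y = 0.579 m, the central angle is θ = 2 arccos(1 − 2y/D) = 2.42 rad. Then A = (D²/8)(θ − sin θ) = 0.7046 m² and P = Dθ/2 = 2.166 m. Hydraulic radius R = A/P = 0.7046/2.166 = 0.3253 m. Q_A = (1/0.013)·0.7046·0.3253^(2/3)·√0.0011 = 0.8503 m³/s.
Channel B: Flow area A = b·y = 1.05 × 1.59 = 1.67 m². Wetted perimeter P = b + 2y = 1.05 + 2×1.59 = 4.23 m. Hydraulic radius R = A/P = 1.67/4.23 = 0.3947 m. Q_B = (1/0.013)·1.67·0.3947^(2/3)·√0.0011 = 2.292 m³/s.
The larger discharge is 2.292 m³/s and the smaller is 0.8503 m³/s; the ratio is 2.7.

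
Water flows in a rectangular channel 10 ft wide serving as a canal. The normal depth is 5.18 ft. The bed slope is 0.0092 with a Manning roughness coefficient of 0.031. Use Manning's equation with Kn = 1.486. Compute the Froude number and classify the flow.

Flow area A = b·y = 10 × 5.18 = 51.8 ft². Wetted perimeter P = b + 2y = 10 + 2×5.18 = 20.36 ft.
Hydraulic radius R = A/P = 51.8/20.36 = 2.544 ft.
V = (1.486/n) R^(2/3) √S = (1.486/0.031) × 2.544^(2/3) × √0.0092 = 8.569 ft/s. Hydraulic depth D_h = A/T = 51.8/10 = 5.18 ft.
Froude number Fr = V/√(g·D_h) = 8.569/√(32.2×5.18) = 0.663, which is less than 1, so the flow is subcritical.

subcritical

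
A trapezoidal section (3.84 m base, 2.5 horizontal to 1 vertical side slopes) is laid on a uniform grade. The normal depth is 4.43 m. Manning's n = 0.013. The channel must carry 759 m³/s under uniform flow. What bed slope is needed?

With bottom width b = 3.84 m and side slope z = 2.5: A = (b + zy)y = (3.84 + 2.5×4.43)×4.43 = 66.07 m²; P = b + 2y√(1+z²) = 3.84 + 2×4.43×2.693 = 27.7 m.
Hydraulic radius R = A/P = 66.07/27.7 = 2.386 m.
From Manning's equation, S = [nQ / (1 A R^(2/3))]² = [0.013 × 759 / (1 × 66.07 × 2.386^(2/3))]² = 0.007.

S = 0.007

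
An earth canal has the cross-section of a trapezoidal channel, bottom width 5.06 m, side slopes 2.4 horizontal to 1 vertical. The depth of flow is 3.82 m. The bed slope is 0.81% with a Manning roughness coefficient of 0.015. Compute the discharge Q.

Q = 548 m³/s

With bottom width b = 5.06 m and side slope z = 2.4: A = (b + zy)y = (5.06 + 2.4×3.82)×3.82 = 54.35 m²; P = b + 2y√(1+z²) = 5.06 + 2×3.82×2.6 = 24.92 m.
Hydraulic radius R = A/P = 54.35/24.92 = 2.181 m.
Manning's equation: Q = (1/n) A R^(2/3) S^(1/2) = (1/0.015) × 54.35 × 2.181^(2/3) × 0.0081^(1/2) = 548 m³/s.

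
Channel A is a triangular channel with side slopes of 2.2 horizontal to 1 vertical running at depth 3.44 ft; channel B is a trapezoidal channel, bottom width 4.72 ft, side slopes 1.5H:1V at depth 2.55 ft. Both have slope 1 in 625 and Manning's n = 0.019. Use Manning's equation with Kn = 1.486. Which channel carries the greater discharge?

Channel A: For a triangular section with side slope z = 2.2: A = zy² = 2.2×3.44² = 26.03 ft²; P = 2y√(1+z²) = 2×3.44×2.417 = 16.63 ft. Hydraulic radius R = A/P = 26.03/16.63 = 1.566 ft. Q_A = (1.486/0.019)·26.03·1.566^(2/3)·√0.0016 = 109.8 ft³/s.
Channel B: With bottom width b = 4.72 ft and side slope z = 1.5: A = (b + zy)y = (4.72 + 1.5×2.55)×2.55 = 21.79 ft²; P = b + 2y√(1+z²) = 4.72 + 2×2.55×1.803 = 13.91 ft. Hydraulic radius R = A/P = 21.79/13.91 = 1.566 ft. Q_B = (1.486/0.019)·21.79·1.566^(2/3)·√0.0016 = 91.93 ft³/s.
Q_A = 109.8 ft³/s vs Q_B = 91.93 ft³/s, so channel A carries more.

channel A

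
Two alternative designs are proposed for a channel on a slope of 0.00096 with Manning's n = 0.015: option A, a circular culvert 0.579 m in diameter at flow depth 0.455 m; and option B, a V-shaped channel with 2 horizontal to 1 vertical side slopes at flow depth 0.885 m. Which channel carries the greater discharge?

Channel A: For a circular section of diameter D = 0.579 m at depth y = 0.455 m, the central angle is θ = 2 arccos(1 − 2y/D) = 4.359 rad. Then A = (D²/8)(θ − sin θ) = 0.222 m² and P = Dθ/2 = 1.262 m. Hydraulic radius R = A/P = 0.222/1.262 = 0.1759 m. Q_A = (1/0.015)·0.222·0.1759^(2/3)·√0.00096 = 0.1439 m³/s.
Channel B: For a triangular section with side slope z = 2: A = zy² = 2×0.885² = 1.566 m²; P = 2y√(1+z²) = 2×0.885×2.236 = 3.958 m. Hydraulic radius R = A/P = 1.566/3.958 = 0.3958 m. Q_B = (1/0.015)·1.566·0.3958^(2/3)·√0.00096 = 1.744 m³/s.
Q_A = 0.1439 m³/s vs Q_B = 1.744 m³/s, so channel B carries more.

channel B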